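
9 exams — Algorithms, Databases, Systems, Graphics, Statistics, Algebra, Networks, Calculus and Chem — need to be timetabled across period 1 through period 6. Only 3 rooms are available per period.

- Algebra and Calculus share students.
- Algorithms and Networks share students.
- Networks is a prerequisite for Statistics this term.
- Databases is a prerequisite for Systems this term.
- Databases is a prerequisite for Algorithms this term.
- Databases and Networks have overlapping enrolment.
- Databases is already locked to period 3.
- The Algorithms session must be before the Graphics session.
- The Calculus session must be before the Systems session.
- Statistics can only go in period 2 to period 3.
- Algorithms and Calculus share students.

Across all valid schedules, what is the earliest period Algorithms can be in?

Precedence pushes Algorithms to at least period 4; downstream work caps Algorithms at period 5.
Algorithms at period 4 is achievable: Systems -> period 4, Statistics -> period 2, Chem -> period 1, Graphics -> period 5, Calculus -> period 1, Networks -> period 1, Databases -> period 3, Algorithms -> period 4, Algebra -> period 2.

period 4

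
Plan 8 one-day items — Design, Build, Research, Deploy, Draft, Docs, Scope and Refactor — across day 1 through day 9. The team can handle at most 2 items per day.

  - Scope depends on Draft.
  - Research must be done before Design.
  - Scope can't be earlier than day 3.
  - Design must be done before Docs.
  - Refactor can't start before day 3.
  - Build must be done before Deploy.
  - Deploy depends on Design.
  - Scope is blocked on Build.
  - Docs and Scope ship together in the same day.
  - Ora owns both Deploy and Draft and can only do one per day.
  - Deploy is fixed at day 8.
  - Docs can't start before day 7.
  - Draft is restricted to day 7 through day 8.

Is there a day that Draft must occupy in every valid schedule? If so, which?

Draft's window is day 7–day 8.
Deploy is fixed at day 8, and Draft can't share a day with Deploy.
So Draft must be day 7.

day 7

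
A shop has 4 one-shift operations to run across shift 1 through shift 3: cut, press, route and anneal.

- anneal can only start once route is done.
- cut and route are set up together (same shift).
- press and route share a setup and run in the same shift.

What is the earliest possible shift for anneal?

Precedence pushes anneal to at least shift 2.
anneal at shift 2 is achievable: press in shift 1; cut in shift 1; anneal in shift 2; route in shift 1.

shift 2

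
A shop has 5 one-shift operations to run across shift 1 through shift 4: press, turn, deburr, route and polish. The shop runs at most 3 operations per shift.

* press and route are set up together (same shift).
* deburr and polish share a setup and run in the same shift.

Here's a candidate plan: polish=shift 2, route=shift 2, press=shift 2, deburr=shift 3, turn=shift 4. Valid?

The shop runs at most 3 operations per shift — holds.
press and route are set up together (same shift) — holds.
deburr and polish share a setup and run in the same shift — violated.

Invalid. deburr and polish share a setup and run in the same shift.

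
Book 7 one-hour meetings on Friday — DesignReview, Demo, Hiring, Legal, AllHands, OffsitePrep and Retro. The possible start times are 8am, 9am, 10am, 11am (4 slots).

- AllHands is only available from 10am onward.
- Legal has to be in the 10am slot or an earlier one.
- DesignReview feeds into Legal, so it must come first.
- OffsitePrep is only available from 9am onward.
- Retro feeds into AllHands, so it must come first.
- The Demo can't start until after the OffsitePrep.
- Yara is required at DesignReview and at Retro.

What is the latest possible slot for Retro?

Downstream work caps Retro at 10am.
Retro at 10am is achievable: AllHands -> 11am, DesignReview -> 8am, Legal -> 9am, Demo -> 10am, Hiring -> 8am, OffsitePrep -> 9am, Retro -> 10am.

10am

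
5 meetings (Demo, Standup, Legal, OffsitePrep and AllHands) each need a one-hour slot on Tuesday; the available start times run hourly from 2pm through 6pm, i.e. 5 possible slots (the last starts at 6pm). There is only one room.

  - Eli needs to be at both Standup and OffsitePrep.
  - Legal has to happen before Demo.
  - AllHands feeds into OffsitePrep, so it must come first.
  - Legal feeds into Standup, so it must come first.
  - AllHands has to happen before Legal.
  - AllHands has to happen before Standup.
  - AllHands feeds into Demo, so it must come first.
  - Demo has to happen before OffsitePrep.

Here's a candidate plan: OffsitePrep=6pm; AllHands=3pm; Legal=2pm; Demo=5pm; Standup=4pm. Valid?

Legal feeds into Standup, so it must come first — holds.
AllHands has to happen before Standup — holds.
Demo has to happen before OffsitePrep — holds.
Eli needs to be at both Standup and OffsitePrep — holds.
AllHands feeds into OffsitePrep, so it must come first — holds.
Legal has to happen before Demo — holds.
AllHands feeds into Demo, so it must come first — holds.
AllHands has to happen before Legal — violated.
There is only one room — holds.

Invalid. AllHands has to happen before Legal.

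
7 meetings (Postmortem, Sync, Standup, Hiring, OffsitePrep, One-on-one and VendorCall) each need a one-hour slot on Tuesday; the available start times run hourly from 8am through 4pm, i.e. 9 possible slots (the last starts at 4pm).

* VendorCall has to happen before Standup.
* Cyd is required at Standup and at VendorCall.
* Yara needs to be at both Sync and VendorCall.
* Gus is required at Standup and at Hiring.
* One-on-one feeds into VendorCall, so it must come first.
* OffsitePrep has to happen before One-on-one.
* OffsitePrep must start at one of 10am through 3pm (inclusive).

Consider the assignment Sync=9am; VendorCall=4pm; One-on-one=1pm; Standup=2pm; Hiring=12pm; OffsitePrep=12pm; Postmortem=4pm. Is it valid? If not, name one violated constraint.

No. VendorCall has to happen before Standup is not satisfied.

Cyd is required at Standup and at VendorCall — holds.
Yara needs to be at both Sync and VendorCall — holds.
One-on-one feeds into VendorCall, so it must come first — holds.
Gus is required at Standup and at Hiring — holds.
OffsitePrep must start at one of 10am through 3pm (inclusive) — holds.
VendorCall has to happen before Standup — violated.
OffsitePrep has to happen before One-on-one — holds.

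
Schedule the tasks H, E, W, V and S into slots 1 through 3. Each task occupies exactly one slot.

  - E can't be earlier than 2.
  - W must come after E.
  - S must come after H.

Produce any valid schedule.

V -> 1; W -> 3; H -> 1; S -> 2; E -> 2

Checking: H(1) before S(2); E(2) before W(3); E=2 in [2,3].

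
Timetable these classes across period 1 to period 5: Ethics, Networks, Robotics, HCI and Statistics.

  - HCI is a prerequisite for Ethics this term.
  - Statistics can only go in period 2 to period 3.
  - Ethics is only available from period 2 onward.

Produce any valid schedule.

Networks in period 1, Statistics in period 2, Robotics in period 1, HCI in period 1, Ethics in period 2

Checking: HCI(period 1) before Ethics(period 2); Statistics=period 2 in [period 2,period 3]; Ethics=period 2 in [period 2,period 5].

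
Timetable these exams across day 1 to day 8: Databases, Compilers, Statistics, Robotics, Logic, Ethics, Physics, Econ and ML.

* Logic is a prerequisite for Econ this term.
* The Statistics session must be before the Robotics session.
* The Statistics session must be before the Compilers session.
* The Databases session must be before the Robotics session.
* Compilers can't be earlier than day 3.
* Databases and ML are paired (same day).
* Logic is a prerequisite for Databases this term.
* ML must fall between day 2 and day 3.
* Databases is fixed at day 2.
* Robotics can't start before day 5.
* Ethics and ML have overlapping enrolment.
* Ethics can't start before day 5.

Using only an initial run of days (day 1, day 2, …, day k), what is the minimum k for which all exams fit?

5

The precedence chain requires at least 3 distinct days.
Robotics can't be placed before day 5, so the schedule must run through at least day 5.
5 works (last occupied day: day 5): for example Compilers in day 3, Ethics in day 5, Statistics in day 1, Physics in day 1, Logic in day 1, Econ in day 2, Databases in day 2, Robotics in day 5, ML in day 2.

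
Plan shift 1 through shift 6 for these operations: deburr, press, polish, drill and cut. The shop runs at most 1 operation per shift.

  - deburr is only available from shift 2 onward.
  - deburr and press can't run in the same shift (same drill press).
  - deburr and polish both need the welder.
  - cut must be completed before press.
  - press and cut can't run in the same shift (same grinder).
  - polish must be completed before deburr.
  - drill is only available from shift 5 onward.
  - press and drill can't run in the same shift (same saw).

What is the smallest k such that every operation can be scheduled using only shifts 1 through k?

5 shifts

The precedence chain requires at least 2 distinct shifts.
With at most 1 per shift and 5 operations, at least 5 shifts are needed.
drill can't be placed before shift 5, so the schedule must run through at least shift 5.
5 works (last occupied shift: shift 5): for example deburr in shift 2; polish in shift 1; press in shift 4; cut in shift 3; drill in shift 5.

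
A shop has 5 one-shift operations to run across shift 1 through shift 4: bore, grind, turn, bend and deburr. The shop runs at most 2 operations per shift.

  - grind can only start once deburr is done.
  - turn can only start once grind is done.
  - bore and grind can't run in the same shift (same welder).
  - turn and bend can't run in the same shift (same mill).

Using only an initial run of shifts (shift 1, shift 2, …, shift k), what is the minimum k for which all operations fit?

3 shifts

The precedence chain requires at least 3 distinct shifts.
With at most 2 per shift and 5 operations, at least 3 shifts are needed.
3 works (last occupied shift: shift 3): for example bend -> shift 2, turn -> shift 3, grind -> shift 2, deburr -> shift 1, bore -> shift 1.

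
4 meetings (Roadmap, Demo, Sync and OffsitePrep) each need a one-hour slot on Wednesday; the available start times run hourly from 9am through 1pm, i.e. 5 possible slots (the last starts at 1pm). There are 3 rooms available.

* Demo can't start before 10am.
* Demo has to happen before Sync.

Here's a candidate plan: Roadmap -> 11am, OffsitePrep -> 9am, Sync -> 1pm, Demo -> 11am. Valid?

Yes, all constraints hold

Demo has to happen before Sync — holds.
Demo can't start before 10am — holds.
There are 3 rooms available — holds.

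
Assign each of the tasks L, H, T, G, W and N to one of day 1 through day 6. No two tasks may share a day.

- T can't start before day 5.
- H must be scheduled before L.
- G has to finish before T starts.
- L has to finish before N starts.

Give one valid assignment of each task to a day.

G=day 3; H=day 1; L=day 2; T=day 5; N=day 4; W=day 6

Checking: G(day 3) before T(day 5); L(day 2) before N(day 4); H(day 1) before L(day 2); T=day 5 in [day 5,day 6]; max 1 per day (cap 1).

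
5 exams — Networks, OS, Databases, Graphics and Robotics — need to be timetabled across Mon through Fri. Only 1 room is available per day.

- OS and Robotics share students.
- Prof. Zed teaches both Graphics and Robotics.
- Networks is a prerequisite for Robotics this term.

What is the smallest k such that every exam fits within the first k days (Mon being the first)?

5 days

The precedence chain requires at least 2 distinct days.
With at most 1 per day and 5 exams, at least 5 days are needed.
5 works (last occupied day: Fri): for example Robotics -> Tue; Graphics -> Fri; Databases -> Thu; Networks -> Mon; OS -> Wed.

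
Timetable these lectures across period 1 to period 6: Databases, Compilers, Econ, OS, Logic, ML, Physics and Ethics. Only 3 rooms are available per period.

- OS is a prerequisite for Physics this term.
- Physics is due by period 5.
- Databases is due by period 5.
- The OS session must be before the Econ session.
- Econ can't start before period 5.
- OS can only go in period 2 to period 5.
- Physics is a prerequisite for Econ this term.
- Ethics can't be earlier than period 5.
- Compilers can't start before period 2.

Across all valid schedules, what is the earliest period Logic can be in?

Logic at period 1 is achievable: ML=period 1, Databases=period 1, Ethics=period 5, OS=period 2, Physics=period 3, Compilers=period 2, Econ=period 5, Logic=period 1.

period 1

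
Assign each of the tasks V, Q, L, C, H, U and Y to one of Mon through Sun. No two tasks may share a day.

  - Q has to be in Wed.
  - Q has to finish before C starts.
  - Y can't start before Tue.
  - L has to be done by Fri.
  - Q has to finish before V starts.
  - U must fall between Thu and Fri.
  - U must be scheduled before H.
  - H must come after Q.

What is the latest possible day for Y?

Y is available from Tue.
Y at Tue is achievable: C in Sun, H in Fri, V in Sat, U in Thu, Q in Wed, Y in Tue, L in Mon.
Nothing later works — the capacity limit rule out every day after Tue.

Tue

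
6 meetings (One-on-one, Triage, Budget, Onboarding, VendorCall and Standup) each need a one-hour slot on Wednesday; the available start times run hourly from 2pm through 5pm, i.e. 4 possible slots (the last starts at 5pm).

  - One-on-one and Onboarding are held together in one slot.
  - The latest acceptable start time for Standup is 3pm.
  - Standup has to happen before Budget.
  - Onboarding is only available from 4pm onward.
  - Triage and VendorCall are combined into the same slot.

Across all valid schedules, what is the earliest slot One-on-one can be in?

One-on-one must be in the same slot as Onboarding, which can't be before 4pm, so One-on-one is at least 4pm.
One-on-one at 4pm is achievable: Triage -> 2pm; VendorCall -> 2pm; One-on-one -> 4pm; Budget -> 3pm; Onboarding -> 4pm; Standup -> 2pm.

4pm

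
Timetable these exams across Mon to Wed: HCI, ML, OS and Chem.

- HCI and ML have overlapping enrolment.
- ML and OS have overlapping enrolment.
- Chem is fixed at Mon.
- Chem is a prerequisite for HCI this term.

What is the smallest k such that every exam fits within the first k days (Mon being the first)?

The precedence chain requires at least 2 distinct days.
2 works (last occupied day: Tue): for example Chem=Mon, HCI=Tue, ML=Mon, OS=Tue.

2 days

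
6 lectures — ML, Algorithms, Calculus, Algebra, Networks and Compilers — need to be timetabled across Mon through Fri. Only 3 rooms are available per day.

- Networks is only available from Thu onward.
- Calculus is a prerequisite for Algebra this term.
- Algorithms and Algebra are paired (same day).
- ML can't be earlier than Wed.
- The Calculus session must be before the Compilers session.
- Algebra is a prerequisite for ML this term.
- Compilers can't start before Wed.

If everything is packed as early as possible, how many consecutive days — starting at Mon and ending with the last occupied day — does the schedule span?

The precedence chain requires at least 3 distinct days.
With at most 3 per day and 6 lectures, at least 2 days are needed.
Networks can't be placed before Thu — that is day 4 counting from Mon — so the schedule must run through at least 4 days.
4 works (last occupied day: Thu): for example Compilers=Wed; Networks=Thu; Algebra=Tue; Calculus=Mon; Algorithms=Tue; ML=Wed.

4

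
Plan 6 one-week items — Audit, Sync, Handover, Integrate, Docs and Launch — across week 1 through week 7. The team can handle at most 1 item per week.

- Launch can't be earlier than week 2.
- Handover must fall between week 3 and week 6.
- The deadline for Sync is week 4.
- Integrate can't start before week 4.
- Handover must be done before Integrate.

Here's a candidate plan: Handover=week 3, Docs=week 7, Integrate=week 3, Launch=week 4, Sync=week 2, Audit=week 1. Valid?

No — it violates: Integrate can't start before week 4

Integrate can't start before week 4 — violated.
Handover must be done before Integrate — violated.
The team can handle at most 1 item per week — violated.
Launch can't be earlier than week 2 — holds.
Handover must fall between week 3 and week 6 — holds.
The deadline for Sync is week 4 — holds.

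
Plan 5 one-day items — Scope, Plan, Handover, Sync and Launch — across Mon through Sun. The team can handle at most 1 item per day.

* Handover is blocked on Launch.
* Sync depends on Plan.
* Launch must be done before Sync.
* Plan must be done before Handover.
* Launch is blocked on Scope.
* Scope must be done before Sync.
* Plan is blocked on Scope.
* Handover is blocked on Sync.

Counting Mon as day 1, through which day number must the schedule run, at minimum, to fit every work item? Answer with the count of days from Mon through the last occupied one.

The precedence chain requires at least 4 distinct days.
With at most 1 per day and 5 work items, at least 5 days are needed.
5 works (last occupied day: Fri): for example Plan -> Tue, Scope -> Mon, Launch -> Wed, Handover -> Fri, Sync -> Thu.

5 days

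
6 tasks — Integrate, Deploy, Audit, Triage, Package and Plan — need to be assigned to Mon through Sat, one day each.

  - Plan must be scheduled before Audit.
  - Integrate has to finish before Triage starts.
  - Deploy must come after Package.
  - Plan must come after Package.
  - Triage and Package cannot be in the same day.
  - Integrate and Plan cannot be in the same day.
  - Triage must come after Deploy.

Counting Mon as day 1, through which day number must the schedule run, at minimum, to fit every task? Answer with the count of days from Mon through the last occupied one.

The precedence chain requires at least 3 distinct days.
3 works (last occupied day: Wed): for example Package=Mon, Integrate=Mon, Plan=Tue, Triage=Wed, Deploy=Tue, Audit=Wed.

3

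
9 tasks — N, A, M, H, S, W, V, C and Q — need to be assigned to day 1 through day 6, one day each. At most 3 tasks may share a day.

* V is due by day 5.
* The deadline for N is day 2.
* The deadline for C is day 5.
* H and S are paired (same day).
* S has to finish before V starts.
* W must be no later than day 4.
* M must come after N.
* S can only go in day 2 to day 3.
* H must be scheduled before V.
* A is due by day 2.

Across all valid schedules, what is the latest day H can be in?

H must be in the same day as S, which can't be before day 2, so H is at least day 2; H must be in the same day as S, which can't be after day 3, so H is at most day 3.
H at day 3 is achievable: H=day 3; S=day 3; C=day 2; N=day 1; A=day 1; W=day 1; V=day 4; Q=day 2; M=day 2.

day 3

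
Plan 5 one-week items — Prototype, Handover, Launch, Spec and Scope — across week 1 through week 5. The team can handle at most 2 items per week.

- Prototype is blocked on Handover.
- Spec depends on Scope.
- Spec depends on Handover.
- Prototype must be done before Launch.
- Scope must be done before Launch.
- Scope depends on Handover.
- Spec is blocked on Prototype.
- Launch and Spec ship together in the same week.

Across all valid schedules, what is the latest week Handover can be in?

week 3

Downstream work caps Handover at week 3.
Handover at week 3 is achievable: Scope=week 4, Spec=week 5, Prototype=week 4, Launch=week 5, Handover=week 3.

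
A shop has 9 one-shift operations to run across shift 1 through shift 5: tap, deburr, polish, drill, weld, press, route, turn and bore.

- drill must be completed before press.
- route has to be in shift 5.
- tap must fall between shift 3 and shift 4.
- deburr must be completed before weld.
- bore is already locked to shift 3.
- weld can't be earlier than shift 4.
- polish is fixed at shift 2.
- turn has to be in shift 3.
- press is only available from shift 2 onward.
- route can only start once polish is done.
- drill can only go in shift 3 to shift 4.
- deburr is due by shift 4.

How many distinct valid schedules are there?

Splitting on tap: it can be shift 3 (21), shift 4 (21). Listing each branch's schedules as (deburr, polish, drill, weld, press, route, turn, bore) by shift number:
tap=shift 3: (1,2,3,4,4,5,3,3) (1,2,3,4,5,5,3,3) (1,2,3,5,4,5,3,3) (1,2,3,5,5,5,3,3) (1,2,4,4,5,5,3,3) (1,2,4,5,5,5,3,3) (2,2,3,4,4,5,3,3) (2,2,3,4,5,5,3,3) (2,2,3,5,4,5,3,3) (2,2,3,5,5,5,3,3) (2,2,4,4,5,5,3,3) (2,2,4,5,5,5,3,3) (3,2,3,4,4,5,3,3) (3,2,3,4,5,5,3,3) (3,2,3,5,4,5,3,3) (3,2,3,5,5,5,3,3) (3,2,4,4,5,5,3,3) (3,2,4,5,5,5,3,3) (4,2,3,5,4,5,3,3) (4,2,3,5,5,5,3,3) (4,2,4,5,5,5,3,3) — 21.
tap=shift 4: (1,2,3,4,4,5,3,3) (1,2,3,4,5,5,3,3) (1,2,3,5,4,5,3,3) (1,2,3,5,5,5,3,3) (1,2,4,4,5,5,3,3) (1,2,4,5,5,5,3,3) (2,2,3,4,4,5,3,3) (2,2,3,4,5,5,3,3) (2,2,3,5,4,5,3,3) (2,2,3,5,5,5,3,3) (2,2,4,4,5,5,3,3) (2,2,4,5,5,5,3,3) (3,2,3,4,4,5,3,3) (3,2,3,4,5,5,3,3) (3,2,3,5,4,5,3,3) (3,2,3,5,5,5,3,3) (3,2,4,4,5,5,3,3) (3,2,4,5,5,5,3,3) (4,2,3,5,4,5,3,3) (4,2,3,5,5,5,3,3) (4,2,4,5,5,5,3,3) — 21.
Summing: 21 + 21 = 42.

42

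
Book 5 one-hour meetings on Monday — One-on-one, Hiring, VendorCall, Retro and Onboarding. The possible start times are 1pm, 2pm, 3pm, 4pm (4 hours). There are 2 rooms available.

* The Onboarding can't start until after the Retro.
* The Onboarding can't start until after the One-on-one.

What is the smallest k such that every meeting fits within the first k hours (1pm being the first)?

3

The precedence chain requires at least 2 distinct hours.
With at most 2 per hour and 5 meetings, at least 3 hours are needed.
3 works (last occupied hour: 3pm): for example One-on-one -> 1pm, Retro -> 1pm, Hiring -> 2pm, Onboarding -> 2pm, VendorCall -> 3pm.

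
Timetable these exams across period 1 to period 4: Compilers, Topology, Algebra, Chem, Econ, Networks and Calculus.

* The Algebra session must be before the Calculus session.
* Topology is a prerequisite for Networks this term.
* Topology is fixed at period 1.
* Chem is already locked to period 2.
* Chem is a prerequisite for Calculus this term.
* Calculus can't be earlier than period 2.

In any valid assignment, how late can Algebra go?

Downstream work caps Algebra at period 3.
Algebra at period 3 is achievable: Networks in period 2, Algebra in period 3, Econ in period 1, Chem in period 2, Topology in period 1, Calculus in period 4, Compilers in period 1.

period 3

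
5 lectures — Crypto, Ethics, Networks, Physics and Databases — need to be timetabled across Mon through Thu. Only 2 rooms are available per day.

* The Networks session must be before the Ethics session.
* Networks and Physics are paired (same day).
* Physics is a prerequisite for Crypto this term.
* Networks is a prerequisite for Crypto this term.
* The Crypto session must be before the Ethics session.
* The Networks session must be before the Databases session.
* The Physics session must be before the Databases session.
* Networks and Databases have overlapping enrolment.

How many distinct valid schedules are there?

11

Splitting on Crypto: it can be Tue (6), Wed (5). Listing each branch's schedules as (Ethics, Networks, Physics, Databases):
Crypto=Tue: (Wed,Mon,Mon,Tue) (Wed,Mon,Mon,Wed) (Wed,Mon,Mon,Thu) (Thu,Mon,Mon,Tue) (Thu,Mon,Mon,Wed) (Thu,Mon,Mon,Thu) — 6.
Crypto=Wed: (Thu,Mon,Mon,Tue) (Thu,Mon,Mon,Wed) (Thu,Mon,Mon,Thu) (Thu,Tue,Tue,Wed) (Thu,Tue,Tue,Thu) — 5.
Summing: 6 + 5 = 11.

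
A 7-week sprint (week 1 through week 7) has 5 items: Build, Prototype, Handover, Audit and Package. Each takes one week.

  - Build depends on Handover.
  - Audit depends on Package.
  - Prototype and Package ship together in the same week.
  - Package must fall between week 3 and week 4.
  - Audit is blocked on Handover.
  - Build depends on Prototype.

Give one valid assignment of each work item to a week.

Prototype=week 3; Audit=week 4; Handover=week 1; Build=week 4; Package=week 3

Checking: Handover(week 1) before Build(week 4); Package(week 3) before Audit(week 4); Prototype(week 3) before Build(week 4); Handover(week 1) before Audit(week 4); Prototype = Package = week 3; Package=week 3 in [week 3,week 4].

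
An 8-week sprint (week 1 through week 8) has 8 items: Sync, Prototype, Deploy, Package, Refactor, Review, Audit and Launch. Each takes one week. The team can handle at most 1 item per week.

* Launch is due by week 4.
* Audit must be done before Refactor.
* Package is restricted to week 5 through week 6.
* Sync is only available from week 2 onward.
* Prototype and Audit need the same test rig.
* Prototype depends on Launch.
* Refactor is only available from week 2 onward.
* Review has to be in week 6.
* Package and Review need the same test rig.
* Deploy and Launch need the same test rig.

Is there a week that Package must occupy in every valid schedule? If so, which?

Package's window is week 5–week 6.
Review is fixed at week 6, and Package can't share a week with Review.
So Package must be week 5.

week 5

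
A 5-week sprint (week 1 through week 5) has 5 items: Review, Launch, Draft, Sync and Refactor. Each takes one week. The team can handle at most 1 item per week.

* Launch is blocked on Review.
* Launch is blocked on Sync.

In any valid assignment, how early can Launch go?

Precedence pushes Launch to at least week 2.
Launch at week 3 is achievable: Refactor in week 5; Sync in week 2; Draft in week 4; Review in week 1; Launch in week 3.
Nothing earlier works — the capacity limit rule out every week before week 3.

week 3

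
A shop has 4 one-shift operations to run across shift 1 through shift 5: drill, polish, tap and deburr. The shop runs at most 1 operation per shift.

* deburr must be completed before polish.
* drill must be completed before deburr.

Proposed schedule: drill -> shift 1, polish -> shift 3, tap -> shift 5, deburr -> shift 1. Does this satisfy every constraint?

drill must be completed before deburr — violated.
The shop runs at most 1 operation per shift — violated.
deburr must be completed before polish — holds.

Invalid. The shop runs at most 1 operation per shift.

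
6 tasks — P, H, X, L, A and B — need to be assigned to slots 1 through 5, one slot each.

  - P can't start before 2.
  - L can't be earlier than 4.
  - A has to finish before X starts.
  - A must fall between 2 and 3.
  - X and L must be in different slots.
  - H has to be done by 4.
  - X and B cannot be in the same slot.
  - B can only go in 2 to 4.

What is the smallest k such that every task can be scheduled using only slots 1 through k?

The precedence chain requires at least 2 distinct slots.
L can't be placed before 4, so the schedule must run through at least slot 4.
4 works (last occupied slot: 4): for example X -> 3, A -> 2, B -> 2, P -> 2, H -> 1, L -> 4.

4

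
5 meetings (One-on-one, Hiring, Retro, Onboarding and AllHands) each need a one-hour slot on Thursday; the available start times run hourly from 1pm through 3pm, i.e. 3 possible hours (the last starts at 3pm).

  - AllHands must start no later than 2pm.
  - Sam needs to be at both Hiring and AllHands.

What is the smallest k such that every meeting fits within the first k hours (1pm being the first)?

2 hours

Could 1 hour be enough, i.e. nothing placed later than 1pm? No: AllHands's window within 1 hour is {1pm}; AllHands can't share with Hiring (1pm) → nothing is left.
So 1 hour is not enough.
2 works (last occupied hour: 2pm): for example One-on-one in 1pm; Hiring in 1pm; Onboarding in 1pm; AllHands in 2pm; Retro in 1pm.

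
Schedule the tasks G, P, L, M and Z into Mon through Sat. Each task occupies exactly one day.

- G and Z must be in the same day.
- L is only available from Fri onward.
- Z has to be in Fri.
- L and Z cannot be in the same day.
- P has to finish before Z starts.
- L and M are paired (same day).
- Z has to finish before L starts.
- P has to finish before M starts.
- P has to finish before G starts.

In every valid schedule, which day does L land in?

L's window is Fri–Sat.
Z is fixed at Fri, and L can't share a day with Z.
So L must be Sat.

Sat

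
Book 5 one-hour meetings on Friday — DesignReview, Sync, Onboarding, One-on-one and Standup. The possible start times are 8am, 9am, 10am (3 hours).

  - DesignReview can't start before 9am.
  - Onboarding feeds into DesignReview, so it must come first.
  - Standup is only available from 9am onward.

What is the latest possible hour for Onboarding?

Downstream work caps Onboarding at 9am.
Onboarding at 9am is achievable: Onboarding=9am; Standup=9am; DesignReview=10am; Sync=8am; One-on-one=8am.

9am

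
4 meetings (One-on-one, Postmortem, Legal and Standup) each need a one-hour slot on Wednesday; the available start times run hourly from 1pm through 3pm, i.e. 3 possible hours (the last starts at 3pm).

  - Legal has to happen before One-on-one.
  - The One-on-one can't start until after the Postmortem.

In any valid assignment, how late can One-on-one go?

3pm

Precedence pushes One-on-one to at least 2pm.
One-on-one at 3pm is achievable: Legal in 1pm; Standup in 1pm; One-on-one in 3pm; Postmortem in 1pm.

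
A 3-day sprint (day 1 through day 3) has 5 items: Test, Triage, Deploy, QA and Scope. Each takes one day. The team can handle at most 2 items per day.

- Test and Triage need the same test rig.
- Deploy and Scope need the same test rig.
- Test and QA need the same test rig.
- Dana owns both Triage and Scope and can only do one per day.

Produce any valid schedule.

QA in day 2; Deploy in day 1; Test in day 1; Scope in day 3; Triage in day 2

Checking: Test(day 1) != Triage(day 2); Triage(day 2) != Scope(day 3); Test(day 1) != QA(day 2); Deploy(day 1) != Scope(day 3); max 2 per day (cap 2).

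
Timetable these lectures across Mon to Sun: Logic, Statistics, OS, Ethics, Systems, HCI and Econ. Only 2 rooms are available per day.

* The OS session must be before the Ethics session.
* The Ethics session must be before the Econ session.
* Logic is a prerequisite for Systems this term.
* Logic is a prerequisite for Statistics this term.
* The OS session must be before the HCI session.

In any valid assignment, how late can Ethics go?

Sat

Precedence pushes Ethics to at least Tue; downstream work caps Ethics at Sat.
Ethics at Sat is achievable: Systems=Tue, Logic=Mon, Statistics=Tue, HCI=Wed, Ethics=Sat, Econ=Sun, OS=Mon.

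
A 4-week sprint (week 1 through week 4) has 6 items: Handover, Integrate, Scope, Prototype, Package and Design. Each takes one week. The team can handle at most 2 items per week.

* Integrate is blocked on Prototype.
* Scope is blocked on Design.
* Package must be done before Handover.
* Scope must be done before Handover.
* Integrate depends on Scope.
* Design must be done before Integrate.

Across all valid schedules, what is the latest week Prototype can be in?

week 3

Downstream work caps Prototype at week 3.
Prototype at week 3 is achievable: Handover=week 3; Package=week 1; Prototype=week 3; Integrate=week 4; Scope=week 2; Design=week 1.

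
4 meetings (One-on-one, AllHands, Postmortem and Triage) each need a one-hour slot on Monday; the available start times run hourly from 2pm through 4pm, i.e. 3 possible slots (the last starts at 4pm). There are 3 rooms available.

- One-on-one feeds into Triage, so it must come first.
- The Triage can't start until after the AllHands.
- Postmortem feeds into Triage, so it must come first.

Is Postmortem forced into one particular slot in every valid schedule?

Postmortem can be 2pm (e.g. One-on-one=2pm, Postmortem=2pm, Triage=3pm, AllHands=2pm) or 3pm (e.g. AllHands -> 2pm, Postmortem -> 3pm, Triage -> 4pm, One-on-one -> 2pm).

No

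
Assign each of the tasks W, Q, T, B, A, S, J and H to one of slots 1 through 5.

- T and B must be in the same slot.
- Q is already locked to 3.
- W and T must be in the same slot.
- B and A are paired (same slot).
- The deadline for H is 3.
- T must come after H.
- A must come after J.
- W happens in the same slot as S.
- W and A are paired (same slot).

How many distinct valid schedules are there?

26

Splitting on W: it can be 2 (1), 3 (4), 4 (9), 5 (12). Listing each branch's schedules as (Q, T, B, A, S, J, H):
W=2: (3,2,2,2,2,1,1) — 1.
W=3: (3,3,3,3,3,1,1) (3,3,3,3,3,1,2) (3,3,3,3,3,2,1) (3,3,3,3,3,2,2) — 4.
W=4: (3,4,4,4,4,1,1) (3,4,4,4,4,1,2) (3,4,4,4,4,1,3) (3,4,4,4,4,2,1) (3,4,4,4,4,2,2) (3,4,4,4,4,2,3) (3,4,4,4,4,3,1) (3,4,4,4,4,3,2) (3,4,4,4,4,3,3) — 9.
W=5: (3,5,5,5,5,1,1) (3,5,5,5,5,1,2) (3,5,5,5,5,1,3) (3,5,5,5,5,2,1) (3,5,5,5,5,2,2) (3,5,5,5,5,2,3) (3,5,5,5,5,3,1) (3,5,5,5,5,3,2) (3,5,5,5,5,3,3) (3,5,5,5,5,4,1) (3,5,5,5,5,4,2) (3,5,5,5,5,4,3) — 12.
Summing: 1 + 4 + 9 + 12 = 26.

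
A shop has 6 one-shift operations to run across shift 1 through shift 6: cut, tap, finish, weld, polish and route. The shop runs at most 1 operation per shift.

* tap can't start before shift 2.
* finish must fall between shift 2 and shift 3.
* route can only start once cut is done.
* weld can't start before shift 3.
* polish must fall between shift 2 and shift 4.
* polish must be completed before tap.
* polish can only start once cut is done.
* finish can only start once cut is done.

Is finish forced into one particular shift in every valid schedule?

No

finish can be shift 2 (e.g. route in shift 6; tap in shift 5; polish in shift 3; cut in shift 1; finish in shift 2; weld in shift 4) or shift 3 (e.g. weld -> shift 4; polish -> shift 2; route -> shift 6; finish -> shift 3; tap -> shift 5; cut -> shift 1).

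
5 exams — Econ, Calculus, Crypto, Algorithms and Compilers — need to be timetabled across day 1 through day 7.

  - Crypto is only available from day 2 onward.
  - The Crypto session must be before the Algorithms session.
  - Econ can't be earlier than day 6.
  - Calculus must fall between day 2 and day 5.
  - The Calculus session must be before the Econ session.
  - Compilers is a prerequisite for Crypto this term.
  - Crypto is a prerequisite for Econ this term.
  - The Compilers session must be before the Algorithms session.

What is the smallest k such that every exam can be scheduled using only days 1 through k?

6

The precedence chain requires at least 3 distinct days.
Econ can't be placed before day 6, so the schedule must run through at least day 6.
6 works (last occupied day: day 6): for example Econ in day 6, Compilers in day 1, Crypto in day 2, Calculus in day 2, Algorithms in day 3.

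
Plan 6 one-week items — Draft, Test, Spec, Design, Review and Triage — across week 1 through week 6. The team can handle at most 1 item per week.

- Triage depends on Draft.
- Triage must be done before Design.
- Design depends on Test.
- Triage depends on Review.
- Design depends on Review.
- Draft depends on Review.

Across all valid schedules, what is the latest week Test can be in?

Downstream work caps Test at week 5.
Test at week 5 is achievable: Design in week 6, Triage in week 3, Spec in week 4, Draft in week 2, Test in week 5, Review in week 1.

week 5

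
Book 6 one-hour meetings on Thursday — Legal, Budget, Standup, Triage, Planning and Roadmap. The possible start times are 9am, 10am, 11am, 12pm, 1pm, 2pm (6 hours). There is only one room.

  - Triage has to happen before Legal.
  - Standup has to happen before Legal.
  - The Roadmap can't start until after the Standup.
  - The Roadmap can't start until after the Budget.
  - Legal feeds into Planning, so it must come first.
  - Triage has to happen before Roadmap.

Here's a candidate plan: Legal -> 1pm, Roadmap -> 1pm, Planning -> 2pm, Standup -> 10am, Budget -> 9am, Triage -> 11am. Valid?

The Roadmap can't start until after the Budget — holds.
There is only one room — violated.
Triage has to happen before Roadmap — holds.
Triage has to happen before Legal — holds.
The Roadmap can't start until after the Standup — holds.
Legal feeds into Planning, so it must come first — holds.
Standup has to happen before Legal — holds.

No — it violates: There is only one room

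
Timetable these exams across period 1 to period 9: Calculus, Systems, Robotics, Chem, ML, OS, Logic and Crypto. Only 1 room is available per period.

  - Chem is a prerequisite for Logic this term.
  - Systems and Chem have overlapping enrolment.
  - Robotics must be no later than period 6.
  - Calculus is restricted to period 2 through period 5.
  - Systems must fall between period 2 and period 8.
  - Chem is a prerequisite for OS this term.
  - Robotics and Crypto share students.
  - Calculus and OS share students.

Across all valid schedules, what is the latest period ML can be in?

period 9

ML at period 9 is achievable: Robotics in period 1, Calculus in period 2, ML in period 9, Systems in period 3, Logic in period 6, Crypto in period 7, OS in period 5, Chem in period 4.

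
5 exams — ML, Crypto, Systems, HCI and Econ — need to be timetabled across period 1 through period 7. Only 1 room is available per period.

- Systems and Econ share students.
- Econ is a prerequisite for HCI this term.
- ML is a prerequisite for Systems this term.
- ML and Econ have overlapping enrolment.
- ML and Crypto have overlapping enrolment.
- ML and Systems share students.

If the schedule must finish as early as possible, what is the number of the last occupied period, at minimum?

The precedence chain requires at least 2 distinct periods.
With at most 1 per period and 5 exams, at least 5 periods are needed.
5 works (last occupied period: period 5): for example Crypto -> period 5; Systems -> period 2; Econ -> period 3; HCI -> period 4; ML -> period 1.

period 5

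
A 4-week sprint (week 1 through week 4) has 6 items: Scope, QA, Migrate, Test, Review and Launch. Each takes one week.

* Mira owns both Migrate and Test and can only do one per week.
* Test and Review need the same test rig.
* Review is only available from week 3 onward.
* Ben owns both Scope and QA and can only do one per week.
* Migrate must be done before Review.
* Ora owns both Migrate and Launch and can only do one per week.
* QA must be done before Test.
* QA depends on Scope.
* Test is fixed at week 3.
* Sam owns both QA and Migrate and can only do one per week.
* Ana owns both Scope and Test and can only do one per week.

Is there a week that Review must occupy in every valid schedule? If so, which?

Review's window is week 3–week 4.
Test is fixed at week 3, and Review can't share a week with Test.
So Review must be week 4.

week 4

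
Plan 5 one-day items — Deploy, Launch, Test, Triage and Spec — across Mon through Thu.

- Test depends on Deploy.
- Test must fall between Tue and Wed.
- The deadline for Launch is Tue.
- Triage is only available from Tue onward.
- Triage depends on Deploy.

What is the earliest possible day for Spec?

Mon

Spec at Mon is achievable: Launch=Mon; Test=Tue; Triage=Tue; Spec=Mon; Deploy=Mon.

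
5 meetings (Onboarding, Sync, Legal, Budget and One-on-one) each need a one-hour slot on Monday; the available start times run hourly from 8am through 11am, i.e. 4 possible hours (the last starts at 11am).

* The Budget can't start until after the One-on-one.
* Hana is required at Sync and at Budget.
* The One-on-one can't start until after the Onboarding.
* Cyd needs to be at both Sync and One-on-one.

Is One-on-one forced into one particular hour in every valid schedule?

No

One-on-one can be 9am (e.g. One-on-one -> 9am, Legal -> 8am, Sync -> 8am, Onboarding -> 8am, Budget -> 10am) or 10am (e.g. Legal -> 8am; Onboarding -> 8am; Sync -> 8am; Budget -> 11am; One-on-one -> 10am).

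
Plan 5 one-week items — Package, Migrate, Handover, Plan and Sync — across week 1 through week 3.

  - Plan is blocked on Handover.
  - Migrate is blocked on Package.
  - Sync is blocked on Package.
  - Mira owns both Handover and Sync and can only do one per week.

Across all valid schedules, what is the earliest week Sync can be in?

Precedence pushes Sync to at least week 2.
Sync at week 2 is achievable: Migrate in week 2, Plan in week 2, Sync in week 2, Package in week 1, Handover in week 1.

week 2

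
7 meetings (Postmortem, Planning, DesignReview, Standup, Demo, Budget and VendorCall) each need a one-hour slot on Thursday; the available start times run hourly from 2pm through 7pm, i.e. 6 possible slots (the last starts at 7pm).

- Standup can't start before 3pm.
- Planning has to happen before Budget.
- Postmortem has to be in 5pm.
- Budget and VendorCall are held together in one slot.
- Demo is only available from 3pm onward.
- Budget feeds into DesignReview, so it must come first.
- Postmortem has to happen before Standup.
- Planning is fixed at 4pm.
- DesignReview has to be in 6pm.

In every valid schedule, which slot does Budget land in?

Planning is fixed at 4pm and must come before Budget, so Budget is at least 5pm.
DesignReview is fixed at 6pm and must come after Budget, so Budget is at most 5pm.
So Budget must be 5pm.

5pm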